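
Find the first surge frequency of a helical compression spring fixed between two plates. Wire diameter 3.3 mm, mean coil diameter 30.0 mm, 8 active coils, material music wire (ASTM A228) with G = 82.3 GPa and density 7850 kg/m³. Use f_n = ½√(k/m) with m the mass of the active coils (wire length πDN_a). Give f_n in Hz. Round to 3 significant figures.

167 Hz

k = Gd⁴/(8D³N_a) = (82.3×10³)(3.3⁴)/(8·30.0³·8) = 5.6482 N/mm = 5648.2 N/m
Wire length L = πDN_a = π·30.0·8 = 753.98 mm
m = ρ·(πd²/4)·L = 7850 × 8.553×10⁻⁶ m² × 0.75398 m = 0.050623 kg
f_n = ½√(k/m) = 0.5·√(5648.2/0.050623) = 0.5·√(1.1157e+05) = 167.01 Hz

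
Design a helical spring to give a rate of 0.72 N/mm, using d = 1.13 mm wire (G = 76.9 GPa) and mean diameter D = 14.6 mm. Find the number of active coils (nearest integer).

7

N_a = Gd⁴/(8D³k) = (76.9×10³ × 1.13⁴)/(8 × 14.6³ × 0.72)
    = 125383 / 17925.9 = 6.995 → 7 coils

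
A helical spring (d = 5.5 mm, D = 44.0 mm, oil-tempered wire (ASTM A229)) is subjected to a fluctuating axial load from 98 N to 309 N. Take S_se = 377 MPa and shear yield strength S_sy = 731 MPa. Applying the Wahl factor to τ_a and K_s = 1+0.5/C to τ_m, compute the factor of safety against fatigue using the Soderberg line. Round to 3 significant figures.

C = D/d = 44.0/5.5 = 8.0000; K_W = (4C−1)/(4C−4)+0.615/C = 1.1840; K_s = 1+0.5/C = 1.0625
F_a = (F_max−F_min)/2 = 105.5 N; F_m = (F_max+F_min)/2 = 203.5 N
τ_a = K_W·8F_aD/(πd³) = 1.1840 × 71.049 = 84.123 MPa
τ_m = K_s·8F_mD/(πd³) = 1.0625 × 137.05 = 145.61 MPa
Soderberg: 1/n_f = τ_a/S_se + τ_m/S_sy = 84.123/377 + 145.61/731 = 0.22314 + 0.19920 = 0.42233
n_f = 1/0.42233 = 2.368

2.37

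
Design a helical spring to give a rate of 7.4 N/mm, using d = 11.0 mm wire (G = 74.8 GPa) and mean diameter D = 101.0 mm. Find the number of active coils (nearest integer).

18

N_a = Gd⁴/(8D³k) = (74.8×10³ × 11.0⁴)/(8 × 101.0³ × 7.4)
    = 1.09515e+09 / 6.09938e+07 = 17.96 → 18 coils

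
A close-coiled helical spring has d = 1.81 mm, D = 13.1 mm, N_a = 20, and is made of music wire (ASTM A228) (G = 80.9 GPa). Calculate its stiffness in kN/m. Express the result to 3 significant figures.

2.41 kN/m

k = Gd⁴/(8D³N_a) = (80.9×10³ × 1.81⁴) / (8 × 13.1³ × 20)
  = 868286 / 359695 = 2.414 N/mm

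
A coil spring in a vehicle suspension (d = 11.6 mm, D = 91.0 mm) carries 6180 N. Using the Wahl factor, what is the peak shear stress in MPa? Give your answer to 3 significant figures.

1090 MPa

Spring index C = D/d = 91.0/11.6 = 7.8448
K_W = (4C−1)/(4C−4) + 0.615/C = 30.379/27.379 + 0.0784 = 1.1880
τ₀ = 8FD/(πd³) = 8·6180·91.0/(π·11.6³) = 4.49904e+06/4903.7 = 917.48 MPa
τ_max = K·τ₀ = 1.1880 × 917.48 = 1089.9 MPa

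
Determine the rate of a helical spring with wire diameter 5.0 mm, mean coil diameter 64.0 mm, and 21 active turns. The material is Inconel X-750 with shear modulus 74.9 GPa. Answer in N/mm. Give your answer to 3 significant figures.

k = Gd⁴/(8D³N_a) = (74.9×10³ × 5.0⁴) / (8 × 64.0³ × 21)
  = 4.68125e+07 / 4.40402e+07 = 1.0629 N/mm

1.06 N/mm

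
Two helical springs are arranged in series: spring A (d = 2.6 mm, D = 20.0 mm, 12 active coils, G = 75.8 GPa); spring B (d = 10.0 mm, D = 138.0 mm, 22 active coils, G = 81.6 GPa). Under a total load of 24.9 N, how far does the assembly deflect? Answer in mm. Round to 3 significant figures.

k_A = Gd⁴/(8D³N_a) = (75.8×10³)(2.6⁴)/(8·20.0³·12) = 4.5103 N/mm
k_B = Gd⁴/(8D³N_a) = (81.6×10³)(10.0⁴)/(8·138.0³·22) = 1.7642 N/mm
Series: 1/k_eq = 1/4.5103 + 1/1.7642 = 0.78856; k_eq = 1.2681 N/mm
δ = F/k_eq = 24.9/1.2681 = 19.635 mm

19.6 mm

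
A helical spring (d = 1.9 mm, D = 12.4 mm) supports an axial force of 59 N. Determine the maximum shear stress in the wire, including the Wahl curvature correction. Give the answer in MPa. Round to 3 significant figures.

Spring index C = D/d = 12.4/1.9 = 6.5263
K_W = (4C−1)/(4C−4) + 0.615/C = 25.105/22.105 + 0.0942 = 1.2299
τ₀ = 8FD/(πd³) = 8·59·12.4/(π·1.9³) = 5852.8/21.548 = 271.61 MPa
τ_max = K·τ₀ = 1.2299 × 271.61 = 334.07 MPa

334 MPa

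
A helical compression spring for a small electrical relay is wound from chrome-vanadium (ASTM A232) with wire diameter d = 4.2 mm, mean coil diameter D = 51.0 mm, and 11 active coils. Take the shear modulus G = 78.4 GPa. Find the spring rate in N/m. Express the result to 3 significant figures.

2090 N/m

k = Gd⁴/(8D³N_a) = (78.4×10³ × 4.2⁴) / (8 × 51.0³ × 11)
  = 2.43957e+07 / 1.16733e+07 = 2.0899 N/mm = 2089.9 N/m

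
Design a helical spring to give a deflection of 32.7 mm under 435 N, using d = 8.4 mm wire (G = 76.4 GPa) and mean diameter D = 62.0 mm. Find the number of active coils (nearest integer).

15

Required rate k = F/δ = 435/32.7 = 13.303 N/mm
N_a = Gd⁴/(8D³k) = (76.4×10³ × 8.4⁴)/(8 × 62.0³ × 13.303)
    = 3.80374e+08 / 2.53633e+07 = 15 → 15 coils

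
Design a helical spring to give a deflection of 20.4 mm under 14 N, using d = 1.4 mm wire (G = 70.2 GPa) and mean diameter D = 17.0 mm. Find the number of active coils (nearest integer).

Required rate k = F/δ = 14/20.4 = 0.68627 N/mm
N_a = Gd⁴/(8D³k) = (70.2×10³ × 1.4⁴)/(8 × 17.0³ × 0.68627)
    = 269680 / 26973.3 = 9.998 → 10 coils

10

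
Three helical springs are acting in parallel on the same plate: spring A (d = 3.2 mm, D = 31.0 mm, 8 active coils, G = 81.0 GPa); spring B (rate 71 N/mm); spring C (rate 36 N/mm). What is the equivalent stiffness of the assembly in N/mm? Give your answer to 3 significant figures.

111 N/mm

k_A = Gd⁴/(8D³N_a) = (81.0×10³)(3.2⁴)/(8·31.0³·8) = 4.4547 N/mm
Parallel: k_eq = 4.4547 + 71 + 36 = 111.45 N/mm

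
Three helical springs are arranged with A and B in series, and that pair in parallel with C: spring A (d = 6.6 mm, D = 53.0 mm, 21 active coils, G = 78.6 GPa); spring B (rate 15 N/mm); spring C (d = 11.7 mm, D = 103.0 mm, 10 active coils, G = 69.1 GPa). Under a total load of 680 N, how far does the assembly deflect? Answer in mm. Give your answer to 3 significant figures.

k_A = Gd⁴/(8D³N_a) = (78.6×10³)(6.6⁴)/(8·53.0³·21) = 5.963 N/mm
k_C = Gd⁴/(8D³N_a) = (69.1×10³)(11.7⁴)/(8·103.0³·10) = 14.812 N/mm
Springs A,B series: k_AB = 1/(1/5.963+1/15) = 4.2668 N/mm; parallel with C: k_eq = 4.2668+14.812 = 19.079 N/mm
δ = F/k_eq = 680/19.079 = 35.641 mm

35.6 mm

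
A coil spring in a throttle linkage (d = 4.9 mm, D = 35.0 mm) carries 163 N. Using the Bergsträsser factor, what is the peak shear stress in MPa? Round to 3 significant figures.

148 MPa

Spring index C = D/d = 35.0/4.9 = 7.1429
K_B = (4C+2)/(4C−3) = 30.571/25.571 = 1.1955
τ₀ = 8FD/(πd³) = 8·163·35.0/(π·4.9³) = 45640/369.61 = 123.48 MPa
τ_max = K·τ₀ = 1.1955 × 123.48 = 147.63 MPa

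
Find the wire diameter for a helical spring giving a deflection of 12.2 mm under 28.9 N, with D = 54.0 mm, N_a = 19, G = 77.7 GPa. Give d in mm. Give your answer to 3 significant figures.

Required rate k = F/δ = 28.9/12.2 = 2.3689 N/mm
d = (8D³N_a·k / G)^(1/4) = (8·54.0³·19·2.3689 / (77.7×10³))^0.25
  = (729.7)^0.25 = 5.1974 mm

5.20 mm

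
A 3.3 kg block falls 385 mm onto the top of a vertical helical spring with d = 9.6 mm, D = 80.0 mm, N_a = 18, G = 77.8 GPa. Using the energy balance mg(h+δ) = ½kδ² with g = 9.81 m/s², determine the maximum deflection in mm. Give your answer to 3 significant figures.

56.5 mm

k = Gd⁴/(8D³N_a) = (77.8×10³)(9.6⁴)/(8·80.0³·18) = 8.9626 N/mm
W = mg = 3.3 × 9.81 = 32.373 N
½kδ² − Wδ − Wh = 0 → δ = (W + √(W² + 2kWh))/k
δ = (32.373 + √(1048 + 223412))/8.9626 = (32.373 + 473.77)/8.9626 = 56.473 mm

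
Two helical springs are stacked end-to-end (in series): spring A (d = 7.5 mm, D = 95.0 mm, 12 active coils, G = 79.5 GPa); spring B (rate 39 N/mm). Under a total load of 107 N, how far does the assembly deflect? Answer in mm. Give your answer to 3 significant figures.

k_A = Gd⁴/(8D³N_a) = (79.5×10³)(7.5⁴)/(8·95.0³·12) = 3.0561 N/mm
Series: 1/k_eq = 1/3.0561 + 1/39 = 0.35285; k_eq = 2.834 N/mm
δ = F/k_eq = 107/2.834 = 37.755 mm

37.8 mm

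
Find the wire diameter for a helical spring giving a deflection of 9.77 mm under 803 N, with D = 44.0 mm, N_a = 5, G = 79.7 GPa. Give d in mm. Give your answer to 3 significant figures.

Required rate k = F/δ = 803/9.77 = 82.19 N/mm
d = (8D³N_a·k / G)^(1/4) = (8·44.0³·5·82.19 / (79.7×10³))^0.25
  = (3513.8)^0.25 = 7.6992 mm

7.70 mm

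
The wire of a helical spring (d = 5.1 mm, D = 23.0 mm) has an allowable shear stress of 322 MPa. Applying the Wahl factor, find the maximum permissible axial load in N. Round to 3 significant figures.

540 N

C = D/d = 23.0/5.1 = 4.5098
K_W = (4C−1)/(4C−4) + 0.615/C = 17.039/14.039 + 0.1364 = 1.3501
τ_max = K·8FD/(πd³) → F_max = τ_allow·πd³/(8DK)
F_max = 322·π·5.1³/(8·23.0·1.3501) = 1.3419e+05/248.41 = 540.19 N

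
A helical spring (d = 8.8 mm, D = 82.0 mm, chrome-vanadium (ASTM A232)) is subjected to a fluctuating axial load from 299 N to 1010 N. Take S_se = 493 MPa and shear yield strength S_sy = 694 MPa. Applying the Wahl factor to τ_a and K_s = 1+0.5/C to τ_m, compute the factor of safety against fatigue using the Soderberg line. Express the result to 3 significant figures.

C = D/d = 82.0/8.8 = 9.3182; K_W = (4C−1)/(4C−4)+0.615/C = 1.1562; K_s = 1+0.5/C = 1.0537
F_a = (F_max−F_min)/2 = 355.5 N; F_m = (F_max+F_min)/2 = 654.5 N
τ_a = K_W·8F_aD/(πd³) = 1.1562 × 108.93 = 125.94 MPa
τ_m = K_s·8F_mD/(πd³) = 1.0537 × 200.55 = 211.31 MPa
Soderberg: 1/n_f = τ_a/S_se + τ_m/S_sy = 125.94/493 + 211.31/694 = 0.25546 + 0.30448 = 0.55994
n_f = 1/0.55994 = 1.786

1.79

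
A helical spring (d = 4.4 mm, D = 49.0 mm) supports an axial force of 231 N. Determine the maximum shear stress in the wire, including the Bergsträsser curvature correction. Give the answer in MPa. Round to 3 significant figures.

Spring index C = D/d = 49.0/4.4 = 11.1364
K_B = (4C+2)/(4C−3) = 46.545/41.545 = 1.1204
τ₀ = 8FD/(πd³) = 8·231·49.0/(π·4.4³) = 90552/267.61 = 338.37 MPa
τ_max = K·τ₀ = 1.1204 × 338.37 = 379.09 MPa

379 MPa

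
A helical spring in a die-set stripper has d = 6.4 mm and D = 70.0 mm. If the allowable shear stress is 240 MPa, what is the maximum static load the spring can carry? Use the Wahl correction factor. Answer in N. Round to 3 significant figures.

312 N

C = D/d = 70.0/6.4 = 10.9375
K_W = (4C−1)/(4C−4) + 0.615/C = 42.750/39.750 + 0.0562 = 1.1317
τ_max = K·8FD/(πd³) → F_max = τ_allow·πd³/(8DK)
F_max = 240·π·6.4³/(8·70.0·1.1317) = 1.9765e+05/633.75 = 311.88 N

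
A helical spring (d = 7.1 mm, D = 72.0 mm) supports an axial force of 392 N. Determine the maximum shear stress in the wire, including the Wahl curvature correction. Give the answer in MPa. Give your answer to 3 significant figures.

Spring index C = D/d = 72.0/7.1 = 10.1408
K_W = (4C−1)/(4C−4) + 0.615/C = 39.563/36.563 + 0.0606 = 1.1427
τ₀ = 8FD/(πd³) = 8·392·72.0/(π·7.1³) = 225792/1124.4 = 200.81 MPa
τ_max = K·τ₀ = 1.1427 × 200.81 = 229.46 MPa

229 MPa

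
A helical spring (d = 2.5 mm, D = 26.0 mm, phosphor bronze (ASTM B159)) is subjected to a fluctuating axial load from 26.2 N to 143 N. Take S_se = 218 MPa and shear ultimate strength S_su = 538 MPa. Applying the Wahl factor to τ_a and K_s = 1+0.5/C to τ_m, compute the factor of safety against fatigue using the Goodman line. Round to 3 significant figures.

C = D/d = 26.0/2.5 = 10.4000; K_W = (4C−1)/(4C−4)+0.615/C = 1.1389; K_s = 1+0.5/C = 1.0481
F_a = (F_max−F_min)/2 = 58.4 N; F_m = (F_max+F_min)/2 = 84.6 N
τ_a = K_W·8F_aD/(πd³) = 1.1389 × 247.46 = 281.84 MPa
τ_m = K_s·8F_mD/(πd³) = 1.0481 × 358.48 = 375.71 MPa
Goodman: 1/n_f = τ_a/S_se + τ_m/S_su = 281.84/218 + 375.71/538 = 1.29284 + 0.69835 = 1.9912
n_f = 1/1.9912 = 0.5022

0.502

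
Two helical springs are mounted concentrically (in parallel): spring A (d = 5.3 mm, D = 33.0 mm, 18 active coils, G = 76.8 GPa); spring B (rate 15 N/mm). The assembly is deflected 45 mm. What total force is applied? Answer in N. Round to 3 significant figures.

k_A = Gd⁴/(8D³N_a) = (76.8×10³)(5.3⁴)/(8·33.0³·18) = 11.71 N/mm
Parallel: k_eq = 11.71 + 15 = 26.71 N/mm
F = k_eq·δ = 26.71·45 = 1202 N

1200 N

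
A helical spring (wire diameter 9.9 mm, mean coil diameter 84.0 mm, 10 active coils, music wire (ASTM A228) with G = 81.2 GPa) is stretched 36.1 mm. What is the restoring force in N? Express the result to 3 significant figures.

k = Gd⁴/(8D³N_a) = (81.2×10³)(9.9⁴)/(8·84.0³·10) = 16.45 N/mm
F = k·δ = 16.45 × 36.1 = 593.85 N

594 N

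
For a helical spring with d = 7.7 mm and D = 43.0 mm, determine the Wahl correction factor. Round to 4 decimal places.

1.2737

C = D/d = 43.0/7.7 = 5.5844
K_W = (4C−1)/(4C−4) + 0.615/C = 21.338/18.338 + 0.1101 = 1.2737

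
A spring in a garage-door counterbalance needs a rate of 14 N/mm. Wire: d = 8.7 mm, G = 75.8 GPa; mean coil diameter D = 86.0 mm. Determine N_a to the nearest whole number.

N_a = Gd⁴/(8D³k) = (75.8×10³ × 8.7⁴)/(8 × 86.0³ × 14)
    = 4.34256e+08 / 7.12383e+07 = 6.096 → 6 coils

6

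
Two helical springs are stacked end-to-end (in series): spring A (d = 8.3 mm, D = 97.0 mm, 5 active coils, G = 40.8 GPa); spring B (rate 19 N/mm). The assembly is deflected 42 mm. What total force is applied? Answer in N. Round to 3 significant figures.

k_A = Gd⁴/(8D³N_a) = (40.8×10³)(8.3⁴)/(8·97.0³·5) = 5.3039 N/mm
Series: 1/k_eq = 1/5.3039 + 1/19 = 0.24117; k_eq = 4.1464 N/mm
F = k_eq·δ = 4.1464·42 = 174.15 N

174 N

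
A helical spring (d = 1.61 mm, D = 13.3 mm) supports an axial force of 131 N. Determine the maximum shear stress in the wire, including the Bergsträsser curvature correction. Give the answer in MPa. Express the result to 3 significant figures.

1240 MPa

Spring index C = D/d = 13.3/1.61 = 8.2609
K_B = (4C+2)/(4C−3) = 35.043/30.043 = 1.1664
τ₀ = 8FD/(πd³) = 8·131·13.3/(π·1.61³) = 13938.4/13.111 = 1063.1 MPa
τ_max = K·τ₀ = 1.1664 × 1063.1 = 1240.1 MPa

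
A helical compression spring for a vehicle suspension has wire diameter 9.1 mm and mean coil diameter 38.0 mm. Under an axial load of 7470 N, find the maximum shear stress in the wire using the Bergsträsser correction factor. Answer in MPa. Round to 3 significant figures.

1310 MPa

Spring index C = D/d = 38.0/9.1 = 4.1758
K_B = (4C+2)/(4C−3) = 18.703/13.703 = 1.3649
τ₀ = 8FD/(πd³) = 8·7470·38.0/(π·9.1³) = 2.27088e+06/2367.4 = 959.22 MPa
τ_max = K·τ₀ = 1.3649 × 959.22 = 1309.2 MPa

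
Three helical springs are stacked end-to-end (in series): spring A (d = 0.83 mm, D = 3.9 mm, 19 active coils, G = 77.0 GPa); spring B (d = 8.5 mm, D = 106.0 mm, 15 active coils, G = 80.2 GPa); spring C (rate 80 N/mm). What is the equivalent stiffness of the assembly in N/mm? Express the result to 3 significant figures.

1.66 N/mm

k_A = Gd⁴/(8D³N_a) = (77.0×10³)(0.83⁴)/(8·3.9³·19) = 4.0529 N/mm
k_B = Gd⁴/(8D³N_a) = (80.2×10³)(8.5⁴)/(8·106.0³·15) = 2.9292 N/mm
Series: 1/k_eq = 1/4.0529 + 1/2.9292 + 1/80 = 0.60063; k_eq = 1.6649 N/mm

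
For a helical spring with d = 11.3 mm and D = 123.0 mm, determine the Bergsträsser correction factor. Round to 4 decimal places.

1.1233

C = D/d = 123.0/11.3 = 10.8850
K_B = (4C+2)/(4C−3) = 45.540/40.540 = 1.1233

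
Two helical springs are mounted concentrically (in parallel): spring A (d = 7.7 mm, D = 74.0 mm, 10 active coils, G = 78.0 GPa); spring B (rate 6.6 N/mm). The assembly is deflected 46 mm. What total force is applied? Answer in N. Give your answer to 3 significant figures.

k_A = Gd⁴/(8D³N_a) = (78.0×10³)(7.7⁴)/(8·74.0³·10) = 8.4581 N/mm
Parallel: k_eq = 8.4581 + 6.6 = 15.058 N/mm
F = k_eq·δ = 15.058·46 = 692.67 N

693 N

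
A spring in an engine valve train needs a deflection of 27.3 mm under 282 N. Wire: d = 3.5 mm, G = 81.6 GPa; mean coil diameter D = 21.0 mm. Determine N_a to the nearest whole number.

16

Required rate k = F/δ = 282/27.3 = 10.33 N/mm
N_a = Gd⁴/(8D³k) = (81.6×10³ × 3.5⁴)/(8 × 21.0³ × 10.33)
    = 1.22451e+07 / 765305 = 16 → 16 coils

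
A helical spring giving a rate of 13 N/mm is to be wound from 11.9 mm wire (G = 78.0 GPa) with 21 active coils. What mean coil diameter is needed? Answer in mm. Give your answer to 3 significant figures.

D = (Gd⁴/(8N_a·k))^(1/3) = (78.0×10³·11.9⁴/(8·21·13))^(1/3)
  = (716193)^(1/3) = 89.4698 mm

89.5 mm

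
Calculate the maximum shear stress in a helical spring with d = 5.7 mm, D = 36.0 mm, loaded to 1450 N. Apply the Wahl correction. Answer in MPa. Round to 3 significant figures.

Spring index C = D/d = 36.0/5.7 = 6.3158
K_W = (4C−1)/(4C−4) + 0.615/C = 24.263/21.263 + 0.0974 = 1.2385
τ₀ = 8FD/(πd³) = 8·1450·36.0/(π·5.7³) = 417600/581.8 = 717.77 MPa
τ_max = K·τ₀ = 1.2385 × 717.77 = 888.93 MPa

889 MPa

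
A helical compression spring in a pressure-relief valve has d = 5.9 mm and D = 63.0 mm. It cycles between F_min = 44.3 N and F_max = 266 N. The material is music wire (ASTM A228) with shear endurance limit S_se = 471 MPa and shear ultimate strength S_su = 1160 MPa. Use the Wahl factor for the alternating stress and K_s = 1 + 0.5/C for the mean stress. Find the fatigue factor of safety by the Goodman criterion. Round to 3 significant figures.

C = D/d = 63.0/5.9 = 10.6780; K_W = (4C−1)/(4C−4)+0.615/C = 1.1351; K_s = 1+0.5/C = 1.0468
F_a = (F_max−F_min)/2 = 110.85 N; F_m = (F_max+F_min)/2 = 155.15 N
τ_a = K_W·8F_aD/(πd³) = 1.1351 × 86.589 = 98.286 MPa
τ_m = K_s·8F_mD/(πd³) = 1.0468 × 121.19 = 126.87 MPa
Goodman: 1/n_f = τ_a/S_se + τ_m/S_su = 98.286/471 + 126.87/1160 = 0.20867 + 0.10937 = 0.31804
n_f = 1/0.31804 = 3.144

3.14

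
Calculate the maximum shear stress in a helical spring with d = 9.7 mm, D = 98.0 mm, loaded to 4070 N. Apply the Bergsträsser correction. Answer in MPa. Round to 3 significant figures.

1260 MPa

Spring index C = D/d = 98.0/9.7 = 10.1031
K_B = (4C+2)/(4C−3) = 42.412/37.412 = 1.1336
τ₀ = 8FD/(πd³) = 8·4070·98.0/(π·9.7³) = 3.19088e+06/2867.2 = 1112.9 MPa
τ_max = K·τ₀ = 1.1336 × 1112.9 = 1261.6 MPa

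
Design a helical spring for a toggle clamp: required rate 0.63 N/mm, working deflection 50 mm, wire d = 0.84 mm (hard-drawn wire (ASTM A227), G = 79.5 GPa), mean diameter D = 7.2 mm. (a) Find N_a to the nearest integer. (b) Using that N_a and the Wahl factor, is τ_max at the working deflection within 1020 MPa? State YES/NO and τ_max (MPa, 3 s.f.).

(a) 21 coils; (b) NO, τ_max = 1140 MPa

N_a = Gd⁴/(8D³k) = (79.5×10³)(0.84⁴)/(8·7.2³·0.63) = 21.04 → N_a = 21
Actual rate k = Gd⁴/(8D³·21) = 0.63122 N/mm
Working load F = kδ = 0.63122·50 = 31.561 N
C = 7.2/0.84 = 8.5714; K_W = (4C−1)/(4C−4)+0.615/C = 1.1708
τ_max = K_W·8FD/(πd³) = 1.1708·976.3 = 1143.1 MPa
τ_max > 1020 MPa → exceeds allowable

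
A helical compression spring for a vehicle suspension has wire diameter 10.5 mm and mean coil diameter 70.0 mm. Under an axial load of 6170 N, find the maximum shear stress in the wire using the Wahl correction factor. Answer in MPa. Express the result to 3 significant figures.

Spring index C = D/d = 70.0/10.5 = 6.6667
K_W = (4C−1)/(4C−4) + 0.615/C = 25.667/22.667 + 0.0922 = 1.2246
τ₀ = 8FD/(πd³) = 8·6170·70.0/(π·10.5³) = 3.4552e+06/3636.8 = 950.07 MPa
τ_max = K·τ₀ = 1.2246 × 950.07 = 1163.5 MPa

1160 MPa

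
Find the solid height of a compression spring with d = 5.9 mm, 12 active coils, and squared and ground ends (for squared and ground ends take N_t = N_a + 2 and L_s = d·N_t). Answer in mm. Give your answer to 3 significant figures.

82.6 mm

squared and ground ends: N_t = N_a + 2 = 12 + 2 = 14
L_s = d·N_t = 5.9 × 14 = 82.6 mm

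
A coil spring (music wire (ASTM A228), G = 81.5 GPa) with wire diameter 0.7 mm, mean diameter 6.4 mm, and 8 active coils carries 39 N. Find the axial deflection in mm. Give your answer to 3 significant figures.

33.4 mm

k = Gd⁴/(8D³N_a) = (81.5×10³)(0.7⁴)/(8·6.4³·8) = 1.1664 N/mm
δ = F/k = 39 / 1.1664 = 33.438 mm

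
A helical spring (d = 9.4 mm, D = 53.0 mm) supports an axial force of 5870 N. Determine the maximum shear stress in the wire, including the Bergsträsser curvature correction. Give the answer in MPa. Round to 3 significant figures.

1200 MPa

Spring index C = D/d = 53.0/9.4 = 5.6383
K_B = (4C+2)/(4C−3) = 24.553/19.553 = 1.2557
τ₀ = 8FD/(πd³) = 8·5870·53.0/(π·9.4³) = 2.48888e+06/2609.4 = 953.83 MPa
τ_max = K·τ₀ = 1.2557 × 953.83 = 1197.7 MPa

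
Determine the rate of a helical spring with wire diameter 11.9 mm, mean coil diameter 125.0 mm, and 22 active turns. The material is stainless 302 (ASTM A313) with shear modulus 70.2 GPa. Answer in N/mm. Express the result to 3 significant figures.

k = Gd⁴/(8D³N_a) = (70.2×10³ × 11.9⁴) / (8 × 125.0³ × 22)
  = 1.40775e+09 / 3.4375e+08 = 4.0953 N/mm

4.10 N/mm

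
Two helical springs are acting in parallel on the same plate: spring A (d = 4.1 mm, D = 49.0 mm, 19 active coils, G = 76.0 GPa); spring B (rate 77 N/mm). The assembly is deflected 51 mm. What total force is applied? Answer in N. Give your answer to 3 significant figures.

k_A = Gd⁴/(8D³N_a) = (76.0×10³)(4.1⁴)/(8·49.0³·19) = 1.2009 N/mm
Parallel: k_eq = 1.2009 + 77 = 78.201 N/mm
F = k_eq·δ = 78.201·51 = 3988.2 N

3990 N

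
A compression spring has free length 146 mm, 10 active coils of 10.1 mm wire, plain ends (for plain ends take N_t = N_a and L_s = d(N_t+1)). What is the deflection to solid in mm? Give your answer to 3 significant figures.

N_t = 10; L_s = 10.1·11 = 111.1 mm
δ_solid = L₀ − L_s = 146 − 111.1 = 34.9 mm

34.9 mm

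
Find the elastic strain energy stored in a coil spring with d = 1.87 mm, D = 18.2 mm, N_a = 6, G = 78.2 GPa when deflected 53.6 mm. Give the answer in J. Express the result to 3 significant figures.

k = Gd⁴/(8D³N_a) = (78.2×10³)(1.87⁴)/(8·18.2³·6) = 3.3046 N/mm
U = ½kδ² = 0.5 × 3.3046 × 53.6² = 4747 N·mm = 4.747 J

4.75 J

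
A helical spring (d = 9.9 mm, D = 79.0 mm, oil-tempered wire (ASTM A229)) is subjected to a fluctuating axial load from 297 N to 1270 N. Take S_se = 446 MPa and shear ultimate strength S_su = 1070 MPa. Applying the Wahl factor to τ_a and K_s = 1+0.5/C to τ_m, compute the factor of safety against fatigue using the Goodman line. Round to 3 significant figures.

2.33

C = D/d = 79.0/9.9 = 7.9798; K_W = (4C−1)/(4C−4)+0.615/C = 1.1845; K_s = 1+0.5/C = 1.0627
F_a = (F_max−F_min)/2 = 486.5 N; F_m = (F_max+F_min)/2 = 783.5 N
τ_a = K_W·8F_aD/(πd³) = 1.1845 × 100.87 = 119.48 MPa
τ_m = K_s·8F_mD/(πd³) = 1.0627 × 162.44 = 172.62 MPa
Goodman: 1/n_f = τ_a/S_se + τ_m/S_su = 119.48/446 + 172.62/1070 = 0.26789 + 0.16133 = 0.42922
n_f = 1/0.42922 = 2.33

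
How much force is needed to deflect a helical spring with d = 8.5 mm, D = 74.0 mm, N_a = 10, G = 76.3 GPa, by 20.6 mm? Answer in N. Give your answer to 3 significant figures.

253 N

k = Gd⁴/(8D³N_a) = (76.3×10³)(8.5⁴)/(8·74.0³·10) = 12.286 N/mm
F = k·δ = 12.286 × 20.6 = 253.09 N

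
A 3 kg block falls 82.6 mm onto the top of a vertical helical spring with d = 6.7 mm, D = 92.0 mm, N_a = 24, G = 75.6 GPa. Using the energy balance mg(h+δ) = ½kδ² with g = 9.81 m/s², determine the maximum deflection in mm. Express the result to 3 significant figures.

k = Gd⁴/(8D³N_a) = (75.6×10³)(6.7⁴)/(8·92.0³·24) = 1.019 N/mm
W = mg = 3 × 9.81 = 29.43 N
½kδ² − Wδ − Wh = 0 → δ = (W + √(W² + 2kWh))/k
δ = (29.43 + √(866.12 + 4954.01))/1.019 = (29.43 + 76.29)/1.019 = 103.75 mm

104 mm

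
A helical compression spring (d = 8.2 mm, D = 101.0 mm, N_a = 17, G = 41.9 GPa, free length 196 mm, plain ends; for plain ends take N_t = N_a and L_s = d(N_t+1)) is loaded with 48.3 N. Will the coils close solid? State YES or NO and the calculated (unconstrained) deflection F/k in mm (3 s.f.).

NO, δ = 35.7 mm

k = Gd⁴/(8D³N_a) = (41.9×10³)(8.2⁴)/(8·101.0³·17) = 1.352 N/mm
N_t = 17; L_s = 8.2·18 = 147.6 mm; δ_solid = L₀ − L_s = 196 − 147.6 = 48.4 mm
δ = F/k = 48.3/1.352 = 35.726 mm
δ < δ_solid → spring does not go solid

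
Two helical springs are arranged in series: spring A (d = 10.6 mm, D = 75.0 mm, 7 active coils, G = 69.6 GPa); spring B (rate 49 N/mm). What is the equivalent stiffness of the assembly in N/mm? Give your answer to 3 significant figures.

k_A = Gd⁴/(8D³N_a) = (69.6×10³)(10.6⁴)/(8·75.0³·7) = 37.193 N/mm
Series: 1/k_eq = 1/37.193 + 1/49 = 0.047295; k_eq = 21.144 N/mm

21.1 N/mm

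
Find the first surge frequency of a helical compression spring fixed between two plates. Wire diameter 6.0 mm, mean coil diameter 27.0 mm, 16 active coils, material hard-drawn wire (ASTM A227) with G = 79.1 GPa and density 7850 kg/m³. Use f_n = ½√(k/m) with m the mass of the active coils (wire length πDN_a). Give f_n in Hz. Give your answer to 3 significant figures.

k = Gd⁴/(8D³N_a) = (79.1×10³)(6.0⁴)/(8·27.0³·16) = 40.689 N/mm = 40689 N/m
Wire length L = πDN_a = π·27.0·16 = 1357.2 mm
m = ρ·(πd²/4)·L = 7850 × 28.274×10⁻⁶ m² × 1.3572 m = 0.30123 kg
f_n = ½√(k/m) = 0.5·√(40689/0.30123) = 0.5·√(1.3508e+05) = 183.76 Hz

184 Hz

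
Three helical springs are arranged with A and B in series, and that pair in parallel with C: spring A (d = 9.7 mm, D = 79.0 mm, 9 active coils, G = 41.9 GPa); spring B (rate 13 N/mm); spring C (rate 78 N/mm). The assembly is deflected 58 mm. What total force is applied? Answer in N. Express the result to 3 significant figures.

k_A = Gd⁴/(8D³N_a) = (41.9×10³)(9.7⁴)/(8·79.0³·9) = 10.449 N/mm
Springs A,B series: k_AB = 1/(1/10.449+1/13) = 5.793 N/mm; parallel with C: k_eq = 5.793+78 = 83.793 N/mm
F = k_eq·δ = 83.793·58 = 4860 N

4860 N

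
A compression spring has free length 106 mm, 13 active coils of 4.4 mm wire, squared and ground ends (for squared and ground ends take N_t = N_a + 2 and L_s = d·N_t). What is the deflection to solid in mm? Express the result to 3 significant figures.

40.0 mm

N_t = 15; L_s = 4.4·15 = 66 mm
δ_solid = L₀ − L_s = 106 − 66 = 40 mm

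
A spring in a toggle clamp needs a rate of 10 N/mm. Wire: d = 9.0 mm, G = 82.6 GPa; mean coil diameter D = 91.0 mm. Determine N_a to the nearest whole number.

N_a = Gd⁴/(8D³k) = (82.6×10³ × 9.0⁴)/(8 × 91.0³ × 10)
    = 5.41939e+08 / 6.02857e+07 = 8.99 → 9 coils

9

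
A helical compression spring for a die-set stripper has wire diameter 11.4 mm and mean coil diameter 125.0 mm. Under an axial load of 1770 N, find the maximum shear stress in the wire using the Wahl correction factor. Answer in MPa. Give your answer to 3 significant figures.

430 MPa

Spring index C = D/d = 125.0/11.4 = 10.9649
K_W = (4C−1)/(4C−4) + 0.615/C = 42.860/39.860 + 0.0561 = 1.1314
τ₀ = 8FD/(πd³) = 8·1770·125.0/(π·11.4³) = 1.77e+06/4654.4 = 380.28 MPa
τ_max = K·τ₀ = 1.1314 × 380.28 = 430.24 MPa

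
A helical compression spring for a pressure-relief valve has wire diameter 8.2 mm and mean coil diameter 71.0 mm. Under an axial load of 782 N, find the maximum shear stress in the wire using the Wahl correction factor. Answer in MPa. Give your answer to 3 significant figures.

Spring index C = D/d = 71.0/8.2 = 8.6585
K_W = (4C−1)/(4C−4) + 0.615/C = 33.634/30.634 + 0.0710 = 1.1690
τ₀ = 8FD/(πd³) = 8·782·71.0/(π·8.2³) = 444176/1732.2 = 256.43 MPa
τ_max = K·τ₀ = 1.1690 × 256.43 = 299.75 MPa

300 MPa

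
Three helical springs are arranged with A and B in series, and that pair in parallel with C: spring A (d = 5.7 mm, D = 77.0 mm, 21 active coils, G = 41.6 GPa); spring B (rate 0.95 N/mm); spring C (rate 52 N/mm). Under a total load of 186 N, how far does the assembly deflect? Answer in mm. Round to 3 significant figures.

3.55 mm

k_A = Gd⁴/(8D³N_a) = (41.6×10³)(5.7⁴)/(8·77.0³·21) = 0.57255 N/mm
Springs A,B series: k_AB = 1/(1/0.57255+1/0.95) = 0.35724 N/mm; parallel with C: k_eq = 0.35724+52 = 52.357 N/mm
δ = F/k_eq = 186/52.357 = 3.5525 mm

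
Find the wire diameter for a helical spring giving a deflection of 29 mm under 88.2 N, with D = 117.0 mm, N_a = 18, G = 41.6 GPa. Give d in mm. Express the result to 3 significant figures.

Required rate k = F/δ = 88.2/29 = 3.0414 N/mm
d = (8D³N_a·k / G)^(1/4) = (8·117.0³·18·3.0414 / (41.6×10³))^0.25
  = (16862)^0.25 = 11.3953 mm

11.4 mm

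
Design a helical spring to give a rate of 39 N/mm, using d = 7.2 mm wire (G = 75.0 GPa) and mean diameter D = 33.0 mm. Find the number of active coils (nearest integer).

18

N_a = Gd⁴/(8D³k) = (75.0×10³ × 7.2⁴)/(8 × 33.0³ × 39)
    = 2.01554e+08 / 1.12123e+07 = 17.98 → 18 coils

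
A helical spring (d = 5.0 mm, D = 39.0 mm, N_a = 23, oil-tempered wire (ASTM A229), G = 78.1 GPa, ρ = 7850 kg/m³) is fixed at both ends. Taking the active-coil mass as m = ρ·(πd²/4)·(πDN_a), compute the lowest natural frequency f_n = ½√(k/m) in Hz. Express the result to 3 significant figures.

50.7 Hz

k = Gd⁴/(8D³N_a) = (78.1×10³)(5.0⁴)/(8·39.0³·23) = 4.4722 N/mm = 4472.2 N/m
Wire length L = πDN_a = π·39.0·23 = 2818 mm
m = ρ·(πd²/4)·L = 7850 × 19.635×10⁻⁶ m² × 2.818 m = 0.43435 kg
f_n = ½√(k/m) = 0.5·√(4472.2/0.43435) = 0.5·√(10296) = 50.735 Hz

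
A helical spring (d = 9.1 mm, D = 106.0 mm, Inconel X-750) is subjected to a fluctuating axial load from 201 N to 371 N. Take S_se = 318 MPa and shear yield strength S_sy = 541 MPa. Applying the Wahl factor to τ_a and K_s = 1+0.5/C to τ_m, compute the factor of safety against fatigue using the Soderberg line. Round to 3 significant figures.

3.28

C = D/d = 106.0/9.1 = 11.6484; K_W = (4C−1)/(4C−4)+0.615/C = 1.1232; K_s = 1+0.5/C = 1.0429
F_a = (F_max−F_min)/2 = 85 N; F_m = (F_max+F_min)/2 = 286 N
τ_a = K_W·8F_aD/(πd³) = 1.1232 × 30.447 = 34.199 MPa
τ_m = K_s·8F_mD/(πd³) = 1.0429 × 102.44 = 106.84 MPa
Soderberg: 1/n_f = τ_a/S_se + τ_m/S_sy = 34.199/318 + 106.84/541 = 0.10754 + 0.19749 = 0.30503
n_f = 1/0.30503 = 3.278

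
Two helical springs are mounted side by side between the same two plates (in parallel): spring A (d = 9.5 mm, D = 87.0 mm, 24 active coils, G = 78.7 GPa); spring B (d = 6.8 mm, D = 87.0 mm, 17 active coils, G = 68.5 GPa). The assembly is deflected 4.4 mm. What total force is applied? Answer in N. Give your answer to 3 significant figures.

29.5 N

k_A = Gd⁴/(8D³N_a) = (78.7×10³)(9.5⁴)/(8·87.0³·24) = 5.07 N/mm
k_B = Gd⁴/(8D³N_a) = (68.5×10³)(6.8⁴)/(8·87.0³·17) = 1.6354 N/mm
Parallel: k_eq = 5.07 + 1.6354 = 6.7054 N/mm
F = k_eq·δ = 6.7054·4.4 = 29.504 N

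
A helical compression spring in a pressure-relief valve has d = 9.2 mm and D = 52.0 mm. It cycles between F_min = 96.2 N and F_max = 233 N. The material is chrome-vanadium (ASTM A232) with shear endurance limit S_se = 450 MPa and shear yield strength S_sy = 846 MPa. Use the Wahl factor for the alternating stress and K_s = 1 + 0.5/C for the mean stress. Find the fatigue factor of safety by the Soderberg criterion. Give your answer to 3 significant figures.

14.5

C = D/d = 52.0/9.2 = 5.6522; K_W = (4C−1)/(4C−4)+0.615/C = 1.2700; K_s = 1+0.5/C = 1.0885
F_a = (F_max−F_min)/2 = 68.4 N; F_m = (F_max+F_min)/2 = 164.6 N
τ_a = K_W·8F_aD/(πd³) = 1.2700 × 11.632 = 14.772 MPa
τ_m = K_s·8F_mD/(πd³) = 1.0885 × 27.99 = 30.467 MPa
Soderberg: 1/n_f = τ_a/S_se + τ_m/S_sy = 14.772/450 + 30.467/846 = 0.03283 + 0.03601 = 0.06884
n_f = 1/0.06884 = 14.53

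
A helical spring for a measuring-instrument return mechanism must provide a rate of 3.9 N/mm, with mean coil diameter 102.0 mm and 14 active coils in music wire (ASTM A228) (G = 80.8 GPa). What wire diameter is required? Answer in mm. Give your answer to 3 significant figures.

d = (8D³N_a·k / G)^(1/4) = (8·102.0³·14·3.9 / (80.8×10³))^0.25
  = (5736.8)^0.25 = 8.7030 mm

8.70 mm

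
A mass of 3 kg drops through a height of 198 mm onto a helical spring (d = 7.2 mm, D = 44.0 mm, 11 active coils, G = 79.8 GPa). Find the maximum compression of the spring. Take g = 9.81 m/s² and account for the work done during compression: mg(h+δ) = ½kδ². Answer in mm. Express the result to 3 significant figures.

k = Gd⁴/(8D³N_a) = (79.8×10³)(7.2⁴)/(8·44.0³·11) = 28.608 N/mm
W = mg = 3 × 9.81 = 29.43 N
½kδ² − Wδ − Wh = 0 → δ = (W + √(W² + 2kWh))/k
δ = (29.43 + √(866.12 + 333409))/28.608 = (29.43 + 578.17)/28.608 = 21.238 mm

21.2 mm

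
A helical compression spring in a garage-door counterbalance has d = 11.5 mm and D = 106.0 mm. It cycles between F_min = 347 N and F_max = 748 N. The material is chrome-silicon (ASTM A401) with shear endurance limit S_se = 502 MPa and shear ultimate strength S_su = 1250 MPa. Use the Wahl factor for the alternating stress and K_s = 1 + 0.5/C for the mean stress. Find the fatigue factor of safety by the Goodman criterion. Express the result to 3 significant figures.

6.10

C = D/d = 106.0/11.5 = 9.2174; K_W = (4C−1)/(4C−4)+0.615/C = 1.1580; K_s = 1+0.5/C = 1.0542
F_a = (F_max−F_min)/2 = 200.5 N; F_m = (F_max+F_min)/2 = 547.5 N
τ_a = K_W·8F_aD/(πd³) = 1.1580 × 35.585 = 41.207 MPa
τ_m = K_s·8F_mD/(πd³) = 1.0542 × 97.171 = 102.44 MPa
Goodman: 1/n_f = τ_a/S_se + τ_m/S_su = 41.207/502 + 102.44/1250 = 0.08209 + 0.08195 = 0.16404
n_f = 1/0.16404 = 6.096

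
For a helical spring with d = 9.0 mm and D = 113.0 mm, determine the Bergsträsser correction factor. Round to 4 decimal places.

1.1059

C = D/d = 113.0/9.0 = 12.5556
K_B = (4C+2)/(4C−3) = 52.222/47.222 = 1.1059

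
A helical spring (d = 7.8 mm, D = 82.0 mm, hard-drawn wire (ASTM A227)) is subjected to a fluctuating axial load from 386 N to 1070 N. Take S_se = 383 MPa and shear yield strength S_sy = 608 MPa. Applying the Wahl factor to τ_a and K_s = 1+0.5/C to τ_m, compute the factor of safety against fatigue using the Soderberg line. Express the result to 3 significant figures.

C = D/d = 82.0/7.8 = 10.5128; K_W = (4C−1)/(4C−4)+0.615/C = 1.1373; K_s = 1+0.5/C = 1.0476
F_a = (F_max−F_min)/2 = 342 N; F_m = (F_max+F_min)/2 = 728 N
τ_a = K_W·8F_aD/(πd³) = 1.1373 × 150.49 = 171.15 MPa
τ_m = K_s·8F_mD/(πd³) = 1.0476 × 320.33 = 335.57 MPa
Soderberg: 1/n_f = τ_a/S_se + τ_m/S_sy = 171.15/383 + 335.57/608 = 0.44688 + 0.55192 = 0.9988
n_f = 1/0.9988 = 1.001

1.00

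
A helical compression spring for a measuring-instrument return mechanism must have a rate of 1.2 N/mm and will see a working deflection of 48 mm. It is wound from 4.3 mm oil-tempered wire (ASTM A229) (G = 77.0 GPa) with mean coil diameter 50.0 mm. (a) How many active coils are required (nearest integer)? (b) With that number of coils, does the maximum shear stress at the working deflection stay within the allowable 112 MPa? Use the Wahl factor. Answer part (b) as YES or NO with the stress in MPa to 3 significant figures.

N_a = Gd⁴/(8D³k) = (77.0×10³)(4.3⁴)/(8·50.0³·1.2) = 21.94 → N_a = 22
Actual rate k = Gd⁴/(8D³·22) = 1.1966 N/mm
Working load F = kδ = 1.1966·48 = 57.436 N
C = 50.0/4.3 = 11.6279; K_W = (4C−1)/(4C−4)+0.615/C = 1.1235
τ_max = K_W·8FD/(πd³) = 1.1235·91.979 = 103.33 MPa
τ_max ≤ 112 MPa → acceptable

(a) 22 coils; (b) YES, τ_max = 103 MPa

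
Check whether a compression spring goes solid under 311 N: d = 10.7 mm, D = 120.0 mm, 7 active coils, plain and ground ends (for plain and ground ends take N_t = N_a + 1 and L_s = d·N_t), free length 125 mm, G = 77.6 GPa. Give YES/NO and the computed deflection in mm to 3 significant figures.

NO, δ = 29.6 mm

k = Gd⁴/(8D³N_a) = (77.6×10³)(10.7⁴)/(8·120.0³·7) = 10.512 N/mm
N_t = 8; L_s = 10.7·8 = 85.6 mm; δ_solid = L₀ − L_s = 125 − 85.6 = 39.4 mm
δ = F/k = 311/10.512 = 29.587 mm
δ < δ_solid → spring does not go solid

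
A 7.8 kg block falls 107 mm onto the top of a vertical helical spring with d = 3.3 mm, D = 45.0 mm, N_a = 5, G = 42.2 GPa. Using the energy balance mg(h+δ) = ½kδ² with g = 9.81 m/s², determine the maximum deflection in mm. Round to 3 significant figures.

k = Gd⁴/(8D³N_a) = (42.2×10³)(3.3⁴)/(8·45.0³·5) = 1.373 N/mm
W = mg = 7.8 × 9.81 = 76.518 N
½kδ² − Wδ − Wh = 0 → δ = (W + √(W² + 2kWh))/k
δ = (76.518 + √(5855 + 22482.7))/1.373 = (76.518 + 168.34)/1.373 = 178.34 mm

178 mm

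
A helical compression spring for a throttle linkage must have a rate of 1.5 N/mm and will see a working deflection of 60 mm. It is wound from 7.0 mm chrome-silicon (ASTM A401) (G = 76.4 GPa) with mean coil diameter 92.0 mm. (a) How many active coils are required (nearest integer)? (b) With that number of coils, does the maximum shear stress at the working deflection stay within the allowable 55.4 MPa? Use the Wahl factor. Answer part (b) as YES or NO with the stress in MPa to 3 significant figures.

N_a = Gd⁴/(8D³k) = (76.4×10³)(7.0⁴)/(8·92.0³·1.5) = 19.63 → N_a = 20
Actual rate k = Gd⁴/(8D³·20) = 1.4723 N/mm
Working load F = kδ = 1.4723·60 = 88.339 N
C = 92.0/7.0 = 13.1429; K_W = (4C−1)/(4C−4)+0.615/C = 1.1086
τ_max = K_W·8FD/(πd³) = 1.1086·60.337 = 66.888 MPa
τ_max > 55.4 MPa → exceeds allowable

(a) 20 coils; (b) NO, τ_max = 66.9 MPa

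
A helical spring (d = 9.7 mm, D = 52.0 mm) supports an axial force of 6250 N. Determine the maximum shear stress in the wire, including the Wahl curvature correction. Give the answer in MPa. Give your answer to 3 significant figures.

Spring index C = D/d = 52.0/9.7 = 5.3608
K_W = (4C−1)/(4C−4) + 0.615/C = 20.443/17.443 + 0.1147 = 1.2867
τ₀ = 8FD/(πd³) = 8·6250·52.0/(π·9.7³) = 2.6e+06/2867.2 = 906.79 MPa
τ_max = K·τ₀ = 1.2867 × 906.79 = 1166.8 MPa

1170 MPa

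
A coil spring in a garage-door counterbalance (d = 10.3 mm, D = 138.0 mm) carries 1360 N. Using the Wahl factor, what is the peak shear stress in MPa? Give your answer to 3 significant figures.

484 MPa

Spring index C = D/d = 138.0/10.3 = 13.3981
K_W = (4C−1)/(4C−4) + 0.615/C = 52.592/49.592 + 0.0459 = 1.1064
τ₀ = 8FD/(πd³) = 8·1360·138.0/(π·10.3³) = 1.50144e+06/3432.9 = 437.37 MPa
τ_max = K·τ₀ = 1.1064 × 437.37 = 483.9 MPa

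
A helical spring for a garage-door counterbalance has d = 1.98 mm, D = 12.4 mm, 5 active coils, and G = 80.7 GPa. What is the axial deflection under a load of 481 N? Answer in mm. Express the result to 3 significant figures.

k = Gd⁴/(8D³N_a) = (80.7×10³)(1.98⁴)/(8·12.4³·5) = 16.263 N/mm
δ = F/k = 481 / 16.263 = 29.576 mm

29.6 mm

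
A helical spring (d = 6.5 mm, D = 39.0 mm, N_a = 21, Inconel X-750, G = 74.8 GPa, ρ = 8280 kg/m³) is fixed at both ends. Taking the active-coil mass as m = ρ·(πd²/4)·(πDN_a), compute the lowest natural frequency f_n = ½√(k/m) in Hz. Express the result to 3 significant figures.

68.8 Hz

k = Gd⁴/(8D³N_a) = (74.8×10³)(6.5⁴)/(8·39.0³·21) = 13.398 N/mm = 13398 N/m
Wire length L = πDN_a = π·39.0·21 = 2573 mm
m = ρ·(πd²/4)·L = 8280 × 33.183×10⁻⁶ m² × 2.573 m = 0.70694 kg
f_n = ½√(k/m) = 0.5·√(13398/0.70694) = 0.5·√(18953) = 68.834 Hz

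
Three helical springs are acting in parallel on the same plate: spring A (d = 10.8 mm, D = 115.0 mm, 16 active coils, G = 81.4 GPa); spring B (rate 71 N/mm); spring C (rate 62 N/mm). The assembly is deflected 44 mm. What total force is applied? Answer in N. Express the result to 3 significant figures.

k_A = Gd⁴/(8D³N_a) = (81.4×10³)(10.8⁴)/(8·115.0³·16) = 5.6887 N/mm
Parallel: k_eq = 5.6887 + 71 + 62 = 138.69 N/mm
F = k_eq·δ = 138.69·44 = 6102.3 N

6100 N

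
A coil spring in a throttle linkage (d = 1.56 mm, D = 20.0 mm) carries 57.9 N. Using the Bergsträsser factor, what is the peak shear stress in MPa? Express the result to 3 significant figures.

857 MPa

Spring index C = D/d = 20.0/1.56 = 12.8205
K_B = (4C+2)/(4C−3) = 53.282/48.282 = 1.1036
τ₀ = 8FD/(πd³) = 8·57.9·20.0/(π·1.56³) = 9264/11.927 = 776.74 MPa
τ_max = K·τ₀ = 1.1036 × 776.74 = 857.18 MPa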